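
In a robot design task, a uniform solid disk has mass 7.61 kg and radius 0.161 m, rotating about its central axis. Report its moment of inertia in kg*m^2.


I = (1/2)*m*R^2 = 0.5*7.61*0.161^2 = 0.0986

0.0986 kg*m^2


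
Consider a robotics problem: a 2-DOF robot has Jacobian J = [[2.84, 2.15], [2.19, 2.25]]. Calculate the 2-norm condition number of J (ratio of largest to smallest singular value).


JJ^T eigenvalues: trace(JJ^T) = 22.5467, det(JJ^T) = det(J)^2 = 2.82744225
s_max^2 = (22.5467 + sqrt(497.04391189))/2 = 22.42059082
s_min^2 = (22.5467 - sqrt(497.04391189))/2 = 0.12610918
kappa = s_max/s_min = sqrt(22.42059082/0.12610918) = 13.3337

13.3337


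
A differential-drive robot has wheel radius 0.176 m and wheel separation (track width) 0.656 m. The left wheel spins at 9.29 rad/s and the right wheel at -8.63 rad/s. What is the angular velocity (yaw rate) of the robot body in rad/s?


omega = r*(wR - wL)/L = 0.176*(-8.63 - (9.29))/0.656 = -4.8078

-4.8078 rad/s


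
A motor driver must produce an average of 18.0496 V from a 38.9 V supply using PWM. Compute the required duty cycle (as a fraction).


D = V_avg/V_supply = 18.0496/38.9 = 0.4640

0.4640


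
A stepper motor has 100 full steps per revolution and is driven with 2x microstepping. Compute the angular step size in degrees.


step = 360/(100*2) = 360/200 = 1.8000

1.8000 degrees


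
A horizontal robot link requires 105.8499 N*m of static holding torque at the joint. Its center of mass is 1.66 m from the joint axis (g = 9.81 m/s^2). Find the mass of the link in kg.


m = tau / (g*L) = 105.8499 / (9.81 * 1.66) = 6.5000

6.5000 kg


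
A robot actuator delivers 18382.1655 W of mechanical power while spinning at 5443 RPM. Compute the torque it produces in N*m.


omega = 5443 * 2*pi/60 = 569.989627 rad/s
tau = P / omega = 18382.1655 / 569.989627 = 32.2500

32.2500 N*m


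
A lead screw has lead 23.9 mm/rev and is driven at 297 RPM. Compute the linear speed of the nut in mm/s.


v = lead * (RPM/60) = 23.9*297/60 = 118.3050

118.3050 mm/s


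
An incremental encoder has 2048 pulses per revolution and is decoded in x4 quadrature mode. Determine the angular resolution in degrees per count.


resolution = 360 / (PPR * 4) = 360 / 8192 = 0.0439

0.0439 degrees


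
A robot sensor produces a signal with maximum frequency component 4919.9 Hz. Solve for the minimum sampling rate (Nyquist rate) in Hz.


f_s,min = 2*f_max = 2*4919.9 = 9839.8000

9839.8000 Hz


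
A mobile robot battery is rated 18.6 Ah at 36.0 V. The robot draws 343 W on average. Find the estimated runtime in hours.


E = 18.6*36.0 = 669.6000 Wh
t = E/P = 669.6000/343 = 1.9522

1.9522 hours


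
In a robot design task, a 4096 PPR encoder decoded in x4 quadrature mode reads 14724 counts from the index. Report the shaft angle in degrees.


angle = counts * 360 / (PPR*4) = 14724 * 360 / 16384 = 323.5254

323.5254 degrees


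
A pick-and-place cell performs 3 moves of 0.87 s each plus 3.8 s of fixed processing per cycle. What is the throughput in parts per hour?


T_cycle = 3*0.87 + 3.8 = 6.4100 s
rate = 3600/T = 561.6225

561.6225 parts/hour


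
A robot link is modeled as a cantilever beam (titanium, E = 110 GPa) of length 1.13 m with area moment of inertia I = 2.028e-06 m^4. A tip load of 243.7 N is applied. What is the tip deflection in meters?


delta = F*L^3/(3*E*I) = 243.7*1.13^3/(3*1.100e+11*2.028e-06)
      = 351.6339989/669240 = 5.2542e-04

5.2542e-04 m


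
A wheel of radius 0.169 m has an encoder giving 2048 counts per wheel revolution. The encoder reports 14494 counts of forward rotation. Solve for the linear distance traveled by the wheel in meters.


revs = 14494/2048 = 7.077148
d = revs * 2*pi*r = 7.077148 * 2*pi*0.169 = 7.5149

7.5149 m


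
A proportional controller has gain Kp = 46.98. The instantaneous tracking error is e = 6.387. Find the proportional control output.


u_P = Kp * e = 46.98 * 6.387 = 300.0613

300.0613


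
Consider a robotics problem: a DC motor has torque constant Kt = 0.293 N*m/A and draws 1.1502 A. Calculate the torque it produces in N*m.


tau = Kt * I = 0.293*1.1502 = 0.3370

0.3370 N*m


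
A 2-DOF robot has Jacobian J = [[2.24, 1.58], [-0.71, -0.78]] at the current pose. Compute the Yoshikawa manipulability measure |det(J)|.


det(J) = 2.24*-0.78 - (1.58)*(-0.71) = -0.6254
|det(J)| = 0.6254

0.6254


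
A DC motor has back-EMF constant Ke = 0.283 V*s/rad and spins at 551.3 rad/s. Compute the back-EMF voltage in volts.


V_emf = Ke * omega = 0.283*551.3 = 156.0179

156.0179 V


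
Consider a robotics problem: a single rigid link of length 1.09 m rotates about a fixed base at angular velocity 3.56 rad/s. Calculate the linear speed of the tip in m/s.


v = L*omega = 1.09 * 3.56 = 3.8804

3.8804 m/s


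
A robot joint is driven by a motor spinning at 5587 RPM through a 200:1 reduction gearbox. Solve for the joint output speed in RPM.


omega_joint = omega_motor / N = 5587 / 200 = 27.9350

27.9350 RPM


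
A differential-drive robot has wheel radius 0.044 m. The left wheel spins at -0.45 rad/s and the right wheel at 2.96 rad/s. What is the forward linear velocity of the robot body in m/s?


v = r*(wR + wL)/2 = 0.044*(2.96 + -0.45)/2 = 0.0552

0.0552 m/s


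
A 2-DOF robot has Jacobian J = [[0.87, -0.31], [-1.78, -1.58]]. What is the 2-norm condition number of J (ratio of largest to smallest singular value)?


JJ^T eigenvalues: trace(JJ^T) = 6.5178, det(JJ^T) = det(J)^2 = 3.71101696
s_max^2 = (6.5178 + sqrt(27.63764900))/2 = 5.88747609
s_min^2 = (6.5178 - sqrt(27.63764900))/2 = 0.63032391
kappa = s_max/s_min = sqrt(5.88747609/0.63032391) = 3.0562

3.0562


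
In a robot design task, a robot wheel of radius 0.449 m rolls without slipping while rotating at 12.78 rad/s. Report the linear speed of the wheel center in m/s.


v = omega * r = 12.78 * 0.449 = 5.7382

5.7382 m/s


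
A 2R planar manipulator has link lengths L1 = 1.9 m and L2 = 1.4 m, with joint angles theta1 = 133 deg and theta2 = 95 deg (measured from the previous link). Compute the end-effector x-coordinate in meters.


x = L1*cos(th1) + L2*cos(th1+th2) = 1.9*cos(133 deg) + 1.4*cos(228 deg) = -2.2326

-2.2326 m


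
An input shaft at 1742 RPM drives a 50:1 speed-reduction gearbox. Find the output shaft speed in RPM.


omega_out = omega_in / N = 1742 / 50 = 34.8400

34.8400 RPM


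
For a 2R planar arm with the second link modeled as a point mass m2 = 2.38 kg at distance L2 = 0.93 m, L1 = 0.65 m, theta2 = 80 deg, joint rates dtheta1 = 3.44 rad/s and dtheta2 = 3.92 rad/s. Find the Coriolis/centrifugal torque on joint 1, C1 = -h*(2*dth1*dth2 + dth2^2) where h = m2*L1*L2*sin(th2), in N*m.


h = m2*L1*L2*sin(th2) = 2.38*0.65*0.93*sin(80 deg) = 1.416853
C1 = -h*(2*3.44*3.92 + 3.92^2) = -1.416853*42.3360 = -59.9839

-59.9839 N*m


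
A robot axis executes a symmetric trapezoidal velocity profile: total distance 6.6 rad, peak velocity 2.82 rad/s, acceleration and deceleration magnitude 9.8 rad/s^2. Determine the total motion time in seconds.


t_acc = v/a = 2.82/9.8 = 0.287755 s
d_acc = v^2/(2a) = 0.405735 rad (each ramp)
d_cruise = 6.6 - 2*0.405735 = 5.788530 rad
t_cruise = 5.788530/2.82 = 2.052670 s
t_total = 2*0.287755 + 2.052670 = 2.6282

2.6282 s


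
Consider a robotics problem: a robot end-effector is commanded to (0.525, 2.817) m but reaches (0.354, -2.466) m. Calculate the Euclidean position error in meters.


dx = 0.354 - (0.525) = -0.1710, dy = -2.466 - (2.817) = -5.2830
err = sqrt(0.029241 + 27.910089) = 5.2858

5.2858 m


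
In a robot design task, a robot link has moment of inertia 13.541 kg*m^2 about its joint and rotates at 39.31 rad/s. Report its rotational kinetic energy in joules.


KE = (1/2)*I*omega^2 = 0.5*13.541*39.31^2 = 10462.2918

10462.2918 J


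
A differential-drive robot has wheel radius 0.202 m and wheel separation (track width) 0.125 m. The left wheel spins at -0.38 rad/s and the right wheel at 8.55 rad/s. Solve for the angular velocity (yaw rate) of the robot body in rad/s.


omega = r*(wR - wL)/L = 0.202*(8.55 - (-0.38))/0.125 = 14.4309

14.4309 rad/s


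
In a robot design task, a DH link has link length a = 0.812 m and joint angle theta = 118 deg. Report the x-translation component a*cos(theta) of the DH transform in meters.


a*cos(theta) = 0.812*cos(118 deg) = -0.3812

-0.3812 m


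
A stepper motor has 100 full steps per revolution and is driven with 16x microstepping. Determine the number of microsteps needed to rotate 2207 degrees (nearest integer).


step_size = 360/(100*16) = 360/1600 = 0.225000 deg
n = 2207/(360/1600) = 2207*1600/360 = 9808.8889 -> 9809

9809 steps


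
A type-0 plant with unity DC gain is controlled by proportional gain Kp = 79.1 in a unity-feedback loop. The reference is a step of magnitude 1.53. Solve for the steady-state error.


e_ss = R/(1 + Kp) = 1.53/(1 + 79.1) = 1.53/80.1000 = 0.0191

0.0191


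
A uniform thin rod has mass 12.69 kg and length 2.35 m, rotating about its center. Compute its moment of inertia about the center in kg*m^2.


I = (1/12)*m*L^2 = (1/12)*12.69*2.35^2 = 5.8400

5.8400 kg*m^2


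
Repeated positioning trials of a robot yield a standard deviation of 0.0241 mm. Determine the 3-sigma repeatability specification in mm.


repeatability = 3*sigma = 3*0.0241 = 0.0723

0.0723 mm


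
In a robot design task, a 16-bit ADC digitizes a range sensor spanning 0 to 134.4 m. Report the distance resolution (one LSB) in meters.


res = range / 2^n = 134.4/2^16 = 134.4/65536 = 0.0021

0.0021 m


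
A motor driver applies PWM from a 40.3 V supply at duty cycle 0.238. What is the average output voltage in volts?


V_avg = V_supply * D = 40.3*0.238 = 9.5914

9.5914 V


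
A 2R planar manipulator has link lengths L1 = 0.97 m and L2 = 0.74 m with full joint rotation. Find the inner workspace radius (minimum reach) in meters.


r_min = |L1 - L2| = |0.97 - 0.74| = 0.2300

0.2300 m


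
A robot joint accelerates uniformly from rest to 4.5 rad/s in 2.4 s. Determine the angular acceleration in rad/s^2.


alpha = delta_omega / t = 4.5 / 2.4 = 1.8750

1.8750 rad/s^2


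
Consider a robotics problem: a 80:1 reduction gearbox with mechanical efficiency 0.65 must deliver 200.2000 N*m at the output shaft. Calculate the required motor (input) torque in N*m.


tau_in = tau_out / (N * eta) = 200.2000 / (80 * 0.65) = 3.8500

3.8500 N*m


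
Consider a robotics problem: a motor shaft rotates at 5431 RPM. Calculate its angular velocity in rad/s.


omega = 5431 * 2*pi/60 = 568.7330

568.7330 rad/s


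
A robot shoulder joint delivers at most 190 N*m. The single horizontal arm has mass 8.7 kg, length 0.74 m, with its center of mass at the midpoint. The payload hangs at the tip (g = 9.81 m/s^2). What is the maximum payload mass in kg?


tau_arm = m_arm*g*(L/2) = 8.7*9.81*0.74/2 = 31.5784 N*m
tau_payload = tau_max - tau_arm = 190 - 31.5784 = 158.4216
m_payload = tau_payload / (g*L) = 158.4216 / (9.81*0.74) = 21.8230

21.8230 kg


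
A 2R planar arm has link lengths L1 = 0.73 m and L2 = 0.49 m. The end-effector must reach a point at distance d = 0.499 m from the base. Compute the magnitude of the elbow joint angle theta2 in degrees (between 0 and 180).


cos(th2) = (d^2 - L1^2 - L2^2)/(2*L1*L2) = (0.499^2 - 0.73^2 - 0.49^2)/(2*0.73*0.49) = -0.73245597
th2 = acos(-0.73245597) = 137.0927 deg

137.0927 degrees


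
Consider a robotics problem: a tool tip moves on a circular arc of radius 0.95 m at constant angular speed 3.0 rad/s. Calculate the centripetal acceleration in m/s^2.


a_c = omega^2 * r = 3.0^2 * 0.95 = 8.5500

8.5500 m/s^2


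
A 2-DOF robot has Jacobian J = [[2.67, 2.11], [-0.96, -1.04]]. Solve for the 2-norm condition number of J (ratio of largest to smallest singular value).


JJ^T eigenvalues: trace(JJ^T) = 13.5842, det(JJ^T) = det(J)^2 = 0.56430144
s_max^2 = (13.5842 + sqrt(182.27328388))/2 = 13.54253117
s_min^2 = (13.5842 - sqrt(182.27328388))/2 = 0.04166883
kappa = s_max/s_min = sqrt(13.54253117/0.04166883) = 18.0279

18.0279


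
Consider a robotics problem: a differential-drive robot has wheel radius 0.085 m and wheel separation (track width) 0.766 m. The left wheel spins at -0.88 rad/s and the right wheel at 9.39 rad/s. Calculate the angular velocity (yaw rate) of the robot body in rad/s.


omega = r*(wR - wL)/L = 0.085*(9.39 - (-0.88))/0.766 = 1.1396

1.1396 rad/s


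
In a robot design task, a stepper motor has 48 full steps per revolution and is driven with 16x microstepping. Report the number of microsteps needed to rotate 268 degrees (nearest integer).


step_size = 360/(48*16) = 360/768 = 0.468750 deg
n = 268/(360/768) = 268*768/360 = 571.7333 -> 572

572 steps


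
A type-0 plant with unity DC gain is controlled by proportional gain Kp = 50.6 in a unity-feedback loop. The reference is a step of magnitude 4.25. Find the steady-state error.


e_ss = R/(1 + Kp) = 4.25/(1 + 50.6) = 4.25/51.6000 = 0.0824

0.0824


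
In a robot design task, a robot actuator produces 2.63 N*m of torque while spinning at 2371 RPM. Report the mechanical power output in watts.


omega = 2371 * 2*pi/60 = 248.290539 rad/s
P = tau * omega = 2.63 * 248.290539 = 653.0041

653.0041 W


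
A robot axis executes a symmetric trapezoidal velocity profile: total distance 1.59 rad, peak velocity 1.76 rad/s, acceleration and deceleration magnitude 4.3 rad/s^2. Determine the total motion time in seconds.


t_acc = v/a = 1.76/4.3 = 0.409302 s
d_acc = v^2/(2a) = 0.360186 rad (each ramp)
d_cruise = 1.59 - 2*0.360186 = 0.869628 rad
t_cruise = 0.869628/1.76 = 0.494107 s
t_total = 2*0.409302 + 0.494107 = 1.3127

1.3127 s


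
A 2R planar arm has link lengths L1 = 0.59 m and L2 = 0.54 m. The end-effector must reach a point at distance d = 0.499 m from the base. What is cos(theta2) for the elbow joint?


cos(th2) = (d^2 - L1^2 - L2^2)/(2*L1*L2) = (0.499^2 - 0.59^2 - 0.54^2)/(2*0.59*0.54) = -0.6131

-0.6131


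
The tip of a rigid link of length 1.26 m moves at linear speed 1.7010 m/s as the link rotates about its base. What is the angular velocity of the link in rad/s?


omega = v / L = 1.7010 / 1.26 = 1.3500

1.3500 rad/s


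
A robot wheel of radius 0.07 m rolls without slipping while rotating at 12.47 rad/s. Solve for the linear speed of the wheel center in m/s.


v = omega * r = 12.47 * 0.07 = 0.8729

0.8729 m/s


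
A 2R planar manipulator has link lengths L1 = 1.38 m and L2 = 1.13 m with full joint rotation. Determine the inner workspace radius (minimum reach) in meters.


r_min = |L1 - L2| = |1.38 - 1.13| = 0.2500

0.2500 m


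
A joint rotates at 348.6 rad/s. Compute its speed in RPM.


RPM = 348.6 * 60/(2*pi) = 3328.8848

3328.8848 RPM


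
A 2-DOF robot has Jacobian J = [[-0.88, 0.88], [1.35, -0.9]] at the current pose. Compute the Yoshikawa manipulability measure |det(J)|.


det(J) = -0.88*-0.9 - (0.88)*(1.35) = -0.3960
|det(J)| = 0.3960

0.3960


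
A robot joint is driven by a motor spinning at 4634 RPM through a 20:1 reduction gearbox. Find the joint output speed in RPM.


omega_joint = omega_motor / N = 4634 / 20 = 231.7000

231.7000 RPM


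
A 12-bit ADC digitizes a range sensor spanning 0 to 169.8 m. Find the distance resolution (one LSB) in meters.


res = range / 2^n = 169.8/2^12 = 169.8/4096 = 0.0415

0.0415 m


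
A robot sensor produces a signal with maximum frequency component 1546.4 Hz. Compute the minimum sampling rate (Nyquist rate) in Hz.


f_s,min = 2*f_max = 2*1546.4 = 3092.8000

3092.8000 Hz


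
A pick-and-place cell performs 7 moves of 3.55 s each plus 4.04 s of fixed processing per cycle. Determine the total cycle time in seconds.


T = 7*3.55 + 4.04 = 28.8900

28.8900 s


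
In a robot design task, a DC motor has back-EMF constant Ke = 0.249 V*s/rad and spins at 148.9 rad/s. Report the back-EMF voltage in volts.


V_emf = Ke * omega = 0.249*148.9 = 37.0761

37.0761 V


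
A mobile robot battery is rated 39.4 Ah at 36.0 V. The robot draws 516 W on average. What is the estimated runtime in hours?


E = 39.4*36.0 = 1418.4000 Wh
t = E/P = 1418.4000/516 = 2.7488

2.7488 hours


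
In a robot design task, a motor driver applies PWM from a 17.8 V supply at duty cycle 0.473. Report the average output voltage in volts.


V_avg = V_supply * D = 17.8*0.473 = 8.4194

8.4194 V


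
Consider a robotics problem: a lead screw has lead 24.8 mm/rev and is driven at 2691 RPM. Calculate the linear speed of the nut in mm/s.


v = lead * (RPM/60) = 24.8*2691/60 = 1112.2800

1112.2800 mm/s


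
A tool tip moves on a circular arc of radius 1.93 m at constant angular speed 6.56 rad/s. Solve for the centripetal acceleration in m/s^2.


a_c = omega^2 * r = 6.56^2 * 1.93 = 83.0548

83.0548 m/s^2


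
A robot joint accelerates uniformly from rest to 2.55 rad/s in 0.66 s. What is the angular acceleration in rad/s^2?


alpha = delta_omega / t = 2.55 / 0.66 = 3.8636

3.8636 rad/s^2


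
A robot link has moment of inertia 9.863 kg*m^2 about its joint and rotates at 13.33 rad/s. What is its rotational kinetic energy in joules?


KE = (1/2)*I*omega^2 = 0.5*9.863*13.33^2 = 876.2728

876.2728 J


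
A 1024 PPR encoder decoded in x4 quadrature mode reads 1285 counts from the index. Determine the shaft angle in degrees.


angle = counts * 360 / (PPR*4) = 1285 * 360 / 4096 = 112.9395

112.9395 degrees


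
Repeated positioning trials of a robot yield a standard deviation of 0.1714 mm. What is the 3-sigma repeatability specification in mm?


repeatability = 3*sigma = 3*0.1714 = 0.5142

0.5142 mm


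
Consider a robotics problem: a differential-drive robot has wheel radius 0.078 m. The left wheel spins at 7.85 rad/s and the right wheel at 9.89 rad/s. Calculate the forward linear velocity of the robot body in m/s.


v = r*(wR + wL)/2 = 0.078*(9.89 + 7.85)/2 = 0.6919

0.6919 m/s


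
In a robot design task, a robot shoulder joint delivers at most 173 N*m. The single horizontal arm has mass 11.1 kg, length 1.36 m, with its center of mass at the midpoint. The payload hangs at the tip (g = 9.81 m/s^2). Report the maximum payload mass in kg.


tau_arm = m_arm*g*(L/2) = 11.1*9.81*1.36/2 = 74.0459 N*m
tau_payload = tau_max - tau_arm = 173 - 74.0459 = 98.9541
m_payload = tau_payload / (g*L) = 98.9541 / (9.81*1.36) = 7.4170

7.4170 kg


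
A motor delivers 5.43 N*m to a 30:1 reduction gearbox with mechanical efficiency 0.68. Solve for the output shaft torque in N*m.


tau_out = tau_in * N * eta = 5.43 * 30 * 0.68 = 110.7720

110.7720 N*m


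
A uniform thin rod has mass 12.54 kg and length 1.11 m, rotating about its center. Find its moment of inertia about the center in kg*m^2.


I = (1/12)*m*L^2 = (1/12)*12.54*1.11^2 = 1.2875

1.2875 kg*m^2


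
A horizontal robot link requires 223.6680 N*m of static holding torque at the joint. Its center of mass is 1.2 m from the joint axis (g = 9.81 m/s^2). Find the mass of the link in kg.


m = tau / (g*L) = 223.6680 / (9.81 * 1.2) = 19.0000

19.0000 kg


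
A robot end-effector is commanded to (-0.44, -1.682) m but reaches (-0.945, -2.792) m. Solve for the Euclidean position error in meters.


dx = -0.945 - (-0.44) = -0.5050, dy = -2.792 - (-1.682) = -1.1100
err = sqrt(0.255025 + 1.232100) = 1.2195

1.2195 m


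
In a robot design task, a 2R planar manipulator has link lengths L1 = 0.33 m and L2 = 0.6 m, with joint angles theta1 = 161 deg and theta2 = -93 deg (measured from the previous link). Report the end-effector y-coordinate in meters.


y = L1*sin(th1) + L2*sin(th1+th2) = 0.33*sin(161 deg) + 0.6*sin(68 deg) = 0.6637

0.6637 m


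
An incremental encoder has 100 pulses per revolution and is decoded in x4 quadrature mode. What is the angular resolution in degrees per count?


resolution = 360 / (PPR * 4) = 360 / 400 = 0.9000

0.9000 degrees


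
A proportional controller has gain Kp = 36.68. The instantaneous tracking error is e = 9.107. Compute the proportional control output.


u_P = Kp * e = 36.68 * 9.107 = 334.0448

334.0448


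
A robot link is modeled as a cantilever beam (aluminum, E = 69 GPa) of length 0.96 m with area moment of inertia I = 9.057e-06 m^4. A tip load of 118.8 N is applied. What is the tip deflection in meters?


delta = F*L^3/(3*E*I) = 118.8*0.96^3/(3*6.900e+10*9.057e-06)
      = 105.1066368/1874799 = 5.6063e-05

5.6063e-05 m


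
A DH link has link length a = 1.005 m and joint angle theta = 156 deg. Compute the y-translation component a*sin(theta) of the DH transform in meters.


a*sin(theta) = 1.005*sin(156 deg) = 0.4088

0.4088 m


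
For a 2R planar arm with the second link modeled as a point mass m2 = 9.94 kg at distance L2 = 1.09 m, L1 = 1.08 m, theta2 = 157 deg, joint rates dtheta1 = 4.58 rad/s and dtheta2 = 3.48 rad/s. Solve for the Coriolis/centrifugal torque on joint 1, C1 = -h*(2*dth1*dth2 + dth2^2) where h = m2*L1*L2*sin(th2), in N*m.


h = m2*L1*L2*sin(th2) = 9.94*1.08*1.09*sin(157 deg) = 4.572089
C1 = -h*(2*4.58*3.48 + 3.48^2) = -4.572089*43.9872 = -201.1134

-201.1134 N*m


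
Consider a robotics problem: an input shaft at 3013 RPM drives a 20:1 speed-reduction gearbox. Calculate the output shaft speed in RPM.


omega_out = omega_in / N = 3013 / 20 = 150.6500

150.6500 RPM


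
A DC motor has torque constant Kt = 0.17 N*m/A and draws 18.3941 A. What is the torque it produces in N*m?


tau = Kt * I = 0.17*18.3941 = 3.1270

3.1270 N*m


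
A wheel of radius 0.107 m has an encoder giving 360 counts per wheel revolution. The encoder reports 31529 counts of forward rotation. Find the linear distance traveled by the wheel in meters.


revs = 31529/360 = 87.580556
d = revs * 2*pi*r = 87.580556 * 2*pi*0.107 = 58.8805

58.8805 m


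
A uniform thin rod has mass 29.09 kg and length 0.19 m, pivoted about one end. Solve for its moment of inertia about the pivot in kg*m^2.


I = (1/3)*m*L^2 = (1/3)*29.09*0.19^2 = 0.3500

0.3500 kg*m^2


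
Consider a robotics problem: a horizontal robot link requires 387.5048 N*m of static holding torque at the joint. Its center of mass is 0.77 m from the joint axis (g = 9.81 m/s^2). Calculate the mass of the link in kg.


m = tau / (g*L) = 387.5048 / (9.81 * 0.77) = 51.3000

51.3000 kg


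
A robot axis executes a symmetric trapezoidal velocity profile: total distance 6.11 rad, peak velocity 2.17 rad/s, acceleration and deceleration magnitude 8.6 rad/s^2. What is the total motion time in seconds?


t_acc = v/a = 2.17/8.6 = 0.252326 s
d_acc = v^2/(2a) = 0.273773 rad (each ramp)
d_cruise = 6.11 - 2*0.273773 = 5.562454 rad
t_cruise = 5.562454/2.17 = 2.563343 s
t_total = 2*0.252326 + 2.563343 = 3.0680

3.0680 s


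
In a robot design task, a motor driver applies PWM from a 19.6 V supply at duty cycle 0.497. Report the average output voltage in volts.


V_avg = V_supply * D = 19.6*0.497 = 9.7412

9.7412 V


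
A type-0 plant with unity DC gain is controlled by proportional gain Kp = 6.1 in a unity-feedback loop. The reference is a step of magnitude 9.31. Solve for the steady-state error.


e_ss = R/(1 + Kp) = 9.31/(1 + 6.1) = 9.31/7.1000 = 1.3113

1.3113


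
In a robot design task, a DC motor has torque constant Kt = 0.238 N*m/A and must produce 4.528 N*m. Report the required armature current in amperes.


I = tau / Kt = 4.528/0.238 = 19.0252

19.0252 A


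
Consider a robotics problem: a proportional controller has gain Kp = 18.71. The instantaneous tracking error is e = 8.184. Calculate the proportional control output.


u_P = Kp * e = 18.71 * 8.184 = 153.1226

153.1226


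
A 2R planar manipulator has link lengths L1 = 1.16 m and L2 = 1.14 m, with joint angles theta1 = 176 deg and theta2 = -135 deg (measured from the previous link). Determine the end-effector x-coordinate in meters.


x = L1*cos(th1) + L2*cos(th1+th2) = 1.16*cos(176 deg) + 1.14*cos(41 deg) = -0.2968

-0.2968 m


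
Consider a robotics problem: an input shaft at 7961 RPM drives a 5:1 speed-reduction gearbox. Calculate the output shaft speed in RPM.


omega_out = omega_in / N = 7961 / 5 = 1592.2000

1592.2000 RPM


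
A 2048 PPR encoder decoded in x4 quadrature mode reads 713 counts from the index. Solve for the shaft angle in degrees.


angle = counts * 360 / (PPR*4) = 713 * 360 / 8192 = 31.3330

31.3330 degrees


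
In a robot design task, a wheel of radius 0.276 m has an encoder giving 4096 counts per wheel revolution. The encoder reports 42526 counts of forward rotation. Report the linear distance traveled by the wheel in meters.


revs = 42526/4096 = 10.382324
d = revs * 2*pi*r = 10.382324 * 2*pi*0.276 = 18.0046

18.0046 m


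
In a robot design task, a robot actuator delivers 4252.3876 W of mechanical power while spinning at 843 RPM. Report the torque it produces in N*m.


omega = 843 * 2*pi/60 = 88.278754 rad/s
tau = P / omega = 4252.3876 / 88.278754 = 48.1700

48.1700 N*m


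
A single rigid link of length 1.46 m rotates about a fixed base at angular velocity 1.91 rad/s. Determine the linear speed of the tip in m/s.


v = L*omega = 1.46 * 1.91 = 2.7886

2.7886 m/s


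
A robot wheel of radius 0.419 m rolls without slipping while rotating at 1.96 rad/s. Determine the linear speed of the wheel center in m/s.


v = omega * r = 1.96 * 0.419 = 0.8212

0.8212 m/s


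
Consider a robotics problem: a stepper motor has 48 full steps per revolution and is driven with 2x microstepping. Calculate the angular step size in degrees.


step = 360/(48*2) = 360/96 = 3.7500

3.7500 degrees


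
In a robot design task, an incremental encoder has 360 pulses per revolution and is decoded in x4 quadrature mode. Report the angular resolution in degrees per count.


resolution = 360 / (PPR * 4) = 360 / 1440 = 0.2500

0.2500 degrees


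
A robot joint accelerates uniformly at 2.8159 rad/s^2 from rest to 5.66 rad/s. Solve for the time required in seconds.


t = delta_omega / alpha = 5.66 / 2.8159 = 2.0100

2.0100 s


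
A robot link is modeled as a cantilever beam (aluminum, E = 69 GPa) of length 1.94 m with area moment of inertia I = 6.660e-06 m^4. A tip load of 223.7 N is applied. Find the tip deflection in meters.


delta = F*L^3/(3*E*I) = 223.7*1.94^3/(3*6.900e+10*6.660e-06)
      = 1633.3196008/1378620 = 0.0012

0.0012 m


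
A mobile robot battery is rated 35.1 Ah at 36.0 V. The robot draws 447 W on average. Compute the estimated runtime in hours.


E = 35.1*36.0 = 1263.6000 Wh
t = E/P = 1263.6000/447 = 2.8268

2.8268 hours


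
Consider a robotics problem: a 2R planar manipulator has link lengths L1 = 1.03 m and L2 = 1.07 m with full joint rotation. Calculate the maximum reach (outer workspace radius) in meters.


r_max = L1 + L2 = 1.03 + 1.07 = 2.1000

2.1000 m


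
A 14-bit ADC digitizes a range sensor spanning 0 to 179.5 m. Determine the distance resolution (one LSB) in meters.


res = range / 2^n = 179.5/2^14 = 179.5/16384 = 0.0110

0.0110 m


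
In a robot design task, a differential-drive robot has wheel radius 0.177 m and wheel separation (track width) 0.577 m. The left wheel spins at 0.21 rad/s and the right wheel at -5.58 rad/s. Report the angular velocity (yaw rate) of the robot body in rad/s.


omega = r*(wR - wL)/L = 0.177*(-5.58 - (0.21))/0.577 = -1.7761

-1.7761 rad/s


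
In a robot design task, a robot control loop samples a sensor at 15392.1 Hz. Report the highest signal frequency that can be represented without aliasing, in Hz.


f_max = f_s/2 = 15392.1/2 = 7696.0500

7696.0500 Hz


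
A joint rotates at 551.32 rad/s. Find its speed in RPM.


RPM = 551.32 * 60/(2*pi) = 5264.7182

5264.7182 RPM


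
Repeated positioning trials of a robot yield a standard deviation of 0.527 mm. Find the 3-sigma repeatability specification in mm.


repeatability = 3*sigma = 3*0.527 = 1.5810

1.5810 mm


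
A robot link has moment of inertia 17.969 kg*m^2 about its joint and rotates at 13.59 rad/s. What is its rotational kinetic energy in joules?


KE = (1/2)*I*omega^2 = 0.5*17.969*13.59^2 = 1659.3302

1659.3302 J


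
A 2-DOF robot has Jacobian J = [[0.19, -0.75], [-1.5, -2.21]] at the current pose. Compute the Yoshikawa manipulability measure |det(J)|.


det(J) = 0.19*-2.21 - (-0.75)*(-1.5) = -1.5449
|det(J)| = 1.5449

1.5449


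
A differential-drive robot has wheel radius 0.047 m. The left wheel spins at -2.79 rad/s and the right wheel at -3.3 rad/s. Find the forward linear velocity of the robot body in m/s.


v = r*(wR + wL)/2 = 0.047*(-3.3 + -2.79)/2 = -0.1431

-0.1431 m/s


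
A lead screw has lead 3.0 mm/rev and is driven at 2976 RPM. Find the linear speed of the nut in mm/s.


v = lead * (RPM/60) = 3.0*2976/60 = 148.8000

148.8000 mm/s


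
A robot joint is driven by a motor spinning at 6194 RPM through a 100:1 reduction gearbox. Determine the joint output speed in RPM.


omega_joint = omega_motor / N = 6194 / 100 = 61.9400

61.9400 RPM


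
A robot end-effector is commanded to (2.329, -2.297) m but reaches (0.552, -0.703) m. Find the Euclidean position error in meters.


dx = 0.552 - (2.329) = -1.7770, dy = -0.703 - (-2.297) = 1.5940
err = sqrt(3.157729 + 2.540836) = 2.3872

2.3872 m


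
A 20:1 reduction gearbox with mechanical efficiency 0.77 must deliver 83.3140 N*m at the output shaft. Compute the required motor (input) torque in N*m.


tau_in = tau_out / (N * eta) = 83.3140 / (20 * 0.77) = 5.4100

5.4100 N*m


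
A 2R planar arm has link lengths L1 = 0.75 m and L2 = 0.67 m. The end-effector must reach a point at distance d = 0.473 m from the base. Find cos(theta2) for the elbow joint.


cos(th2) = (d^2 - L1^2 - L2^2)/(2*L1*L2) = (0.473^2 - 0.75^2 - 0.67^2)/(2*0.75*0.67) = -0.7838

-0.7838


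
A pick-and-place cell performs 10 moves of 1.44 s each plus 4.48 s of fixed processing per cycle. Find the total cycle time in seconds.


T = 10*1.44 + 4.48 = 18.8800

18.8800 s


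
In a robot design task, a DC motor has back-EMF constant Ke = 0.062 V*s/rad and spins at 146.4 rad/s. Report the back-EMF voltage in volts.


V_emf = Ke * omega = 0.062*146.4 = 9.0768

9.0768 V


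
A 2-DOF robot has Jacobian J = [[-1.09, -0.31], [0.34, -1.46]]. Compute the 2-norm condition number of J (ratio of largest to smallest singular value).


JJ^T eigenvalues: trace(JJ^T) = 3.5314, det(JJ^T) = det(J)^2 = 2.87913024
s_max^2 = (3.5314 + sqrt(0.95426500))/2 = 2.25413244
s_min^2 = (3.5314 - sqrt(0.95426500))/2 = 1.27726756
kappa = s_max/s_min = sqrt(2.25413244/1.27726756) = 1.3285

1.3285


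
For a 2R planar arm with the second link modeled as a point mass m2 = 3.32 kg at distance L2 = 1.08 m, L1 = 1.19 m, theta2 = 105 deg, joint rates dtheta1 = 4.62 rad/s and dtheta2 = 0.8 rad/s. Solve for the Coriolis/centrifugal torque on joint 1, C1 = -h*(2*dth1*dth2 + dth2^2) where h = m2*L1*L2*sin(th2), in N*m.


h = m2*L1*L2*sin(th2) = 3.32*1.19*1.08*sin(105 deg) = 4.121474
C1 = -h*(2*4.62*0.8 + 0.8^2) = -4.121474*8.0320 = -33.1037

-33.1037 N*m


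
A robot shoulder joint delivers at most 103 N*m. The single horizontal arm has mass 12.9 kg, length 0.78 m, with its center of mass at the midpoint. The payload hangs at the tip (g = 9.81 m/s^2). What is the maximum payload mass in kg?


tau_arm = m_arm*g*(L/2) = 12.9*9.81*0.78/2 = 49.3541 N*m
tau_payload = tau_max - tau_arm = 103 - 49.3541 = 53.6459
m_payload = tau_payload / (g*L) = 53.6459 / (9.81*0.78) = 7.0109

7.0109 kg


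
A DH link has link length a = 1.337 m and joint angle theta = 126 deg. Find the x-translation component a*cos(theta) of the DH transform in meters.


a*cos(theta) = 1.337*cos(126 deg) = -0.7859

-0.7859 m


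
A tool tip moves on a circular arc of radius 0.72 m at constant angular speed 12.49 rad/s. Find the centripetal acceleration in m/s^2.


a_c = omega^2 * r = 12.49^2 * 0.72 = 112.3201

112.3201 m/s^2


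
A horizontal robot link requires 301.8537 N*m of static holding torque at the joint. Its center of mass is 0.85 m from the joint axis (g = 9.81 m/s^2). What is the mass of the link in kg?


m = tau / (g*L) = 301.8537 / (9.81 * 0.85) = 36.2000

36.2000 kg


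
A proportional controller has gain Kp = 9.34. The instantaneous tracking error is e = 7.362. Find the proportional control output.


u_P = Kp * e = 9.34 * 7.362 = 68.7611

68.7611


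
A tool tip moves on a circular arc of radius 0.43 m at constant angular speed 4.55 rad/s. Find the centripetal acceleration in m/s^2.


a_c = omega^2 * r = 4.55^2 * 0.43 = 8.9021

8.9021 m/s^2


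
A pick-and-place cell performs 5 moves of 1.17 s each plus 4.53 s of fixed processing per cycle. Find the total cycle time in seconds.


T = 5*1.17 + 4.53 = 10.3800

10.3800 s


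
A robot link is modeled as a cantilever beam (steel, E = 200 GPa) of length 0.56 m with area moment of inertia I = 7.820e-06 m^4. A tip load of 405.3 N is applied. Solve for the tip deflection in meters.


delta = F*L^3/(3*E*I) = 405.3*0.56^3/(3*2.000e+11*7.820e-06)
      = 71.1771648/4692000 = 1.5170e-05

1.5170e-05 m


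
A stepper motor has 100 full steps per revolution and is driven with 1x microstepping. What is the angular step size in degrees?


step = 360/(100*1) = 360/100 = 3.6000

3.6000 degrees


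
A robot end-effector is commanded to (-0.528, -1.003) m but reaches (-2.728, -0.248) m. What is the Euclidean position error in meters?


dx = -2.728 - (-0.528) = -2.2000, dy = -0.248 - (-1.003) = 0.7550
err = sqrt(4.840000 + 0.570025) = 2.3259

2.3259 m


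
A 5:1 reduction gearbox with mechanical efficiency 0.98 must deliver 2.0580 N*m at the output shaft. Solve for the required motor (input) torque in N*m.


tau_in = tau_out / (N * eta) = 2.0580 / (5 * 0.98) = 0.4200

0.4200 N*m


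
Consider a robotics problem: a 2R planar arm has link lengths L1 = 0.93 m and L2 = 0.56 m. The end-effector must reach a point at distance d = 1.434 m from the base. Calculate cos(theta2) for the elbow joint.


cos(th2) = (d^2 - L1^2 - L2^2)/(2*L1*L2) = (1.434^2 - 0.93^2 - 0.56^2)/(2*0.93*0.56) = 0.8428

0.8428


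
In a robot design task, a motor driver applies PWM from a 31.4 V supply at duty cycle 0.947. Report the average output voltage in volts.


V_avg = V_supply * D = 31.4*0.947 = 29.7358

29.7358 V


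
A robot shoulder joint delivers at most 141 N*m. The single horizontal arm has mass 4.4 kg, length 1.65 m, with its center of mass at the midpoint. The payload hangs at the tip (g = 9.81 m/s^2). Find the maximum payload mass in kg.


tau_arm = m_arm*g*(L/2) = 4.4*9.81*1.65/2 = 35.6103 N*m
tau_payload = tau_max - tau_arm = 141 - 35.6103 = 105.3897
m_payload = tau_payload / (g*L) = 105.3897 / (9.81*1.65) = 6.5110

6.5110 kg


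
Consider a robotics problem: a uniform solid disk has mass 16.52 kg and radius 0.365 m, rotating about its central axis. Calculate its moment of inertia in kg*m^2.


I = (1/2)*m*R^2 = 0.5*16.52*0.365^2 = 1.1004

1.1004 kg*m^2


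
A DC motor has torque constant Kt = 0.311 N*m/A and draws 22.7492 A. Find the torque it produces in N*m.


tau = Kt * I = 0.311*22.7492 = 7.0750

7.0750 N*m


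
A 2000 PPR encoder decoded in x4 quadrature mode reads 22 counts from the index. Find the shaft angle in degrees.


angle = counts * 360 / (PPR*4) = 22 * 360 / 8000 = 0.9900

0.9900 degrees


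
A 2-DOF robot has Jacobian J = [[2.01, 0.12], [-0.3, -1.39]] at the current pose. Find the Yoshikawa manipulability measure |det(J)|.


det(J) = 2.01*-1.39 - (0.12)*(-0.3) = -2.7579
|det(J)| = 2.7579

2.7579


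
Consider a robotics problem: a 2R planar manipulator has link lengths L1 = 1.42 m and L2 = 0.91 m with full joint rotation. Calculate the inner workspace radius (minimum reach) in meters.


r_min = |L1 - L2| = |1.42 - 0.91| = 0.5100

0.5100 m


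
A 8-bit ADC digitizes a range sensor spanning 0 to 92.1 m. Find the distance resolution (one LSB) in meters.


res = range / 2^n = 92.1/2^8 = 92.1/256 = 0.3598

0.3598 m


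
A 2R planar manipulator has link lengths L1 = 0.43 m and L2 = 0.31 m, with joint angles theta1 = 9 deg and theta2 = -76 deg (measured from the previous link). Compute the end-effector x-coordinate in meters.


x = L1*cos(th1) + L2*cos(th1+th2) = 0.43*cos(9 deg) + 0.31*cos(-67 deg) = 0.5458

0.5458 m


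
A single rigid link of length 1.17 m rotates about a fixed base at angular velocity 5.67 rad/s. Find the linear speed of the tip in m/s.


v = L*omega = 1.17 * 5.67 = 6.6339

6.6339 m/s


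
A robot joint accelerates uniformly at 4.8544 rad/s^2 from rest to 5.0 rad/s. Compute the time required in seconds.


t = delta_omega / alpha = 5.0 / 4.8544 = 1.0300

1.0300 s


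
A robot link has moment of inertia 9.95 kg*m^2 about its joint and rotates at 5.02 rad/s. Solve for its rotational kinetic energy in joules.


KE = (1/2)*I*omega^2 = 0.5*9.95*5.02^2 = 125.3720

125.3720 J


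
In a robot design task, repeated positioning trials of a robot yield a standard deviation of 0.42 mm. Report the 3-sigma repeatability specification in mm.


repeatability = 3*sigma = 3*0.42 = 1.2600

1.2600 mm


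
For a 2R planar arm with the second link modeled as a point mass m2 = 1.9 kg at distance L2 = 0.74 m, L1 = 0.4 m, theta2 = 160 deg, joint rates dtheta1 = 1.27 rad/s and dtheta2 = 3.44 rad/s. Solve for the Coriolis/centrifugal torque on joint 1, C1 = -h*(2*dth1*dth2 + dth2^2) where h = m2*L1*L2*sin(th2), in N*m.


h = m2*L1*L2*sin(th2) = 1.9*0.4*0.74*sin(160 deg) = 0.192352
C1 = -h*(2*1.27*3.44 + 3.44^2) = -0.192352*20.5712 = -3.9569

-3.9569 N*m


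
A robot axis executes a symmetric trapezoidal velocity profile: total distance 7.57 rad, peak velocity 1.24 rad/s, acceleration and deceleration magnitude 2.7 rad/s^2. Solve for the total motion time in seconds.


t_acc = v/a = 1.24/2.7 = 0.459259 s
d_acc = v^2/(2a) = 0.284741 rad (each ramp)
d_cruise = 7.57 - 2*0.284741 = 7.000518 rad
t_cruise = 7.000518/1.24 = 5.645579 s
t_total = 2*0.459259 + 5.645579 = 6.5641

6.5641 s


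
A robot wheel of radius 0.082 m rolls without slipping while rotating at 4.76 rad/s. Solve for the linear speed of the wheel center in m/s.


v = omega * r = 4.76 * 0.082 = 0.3903

0.3903 m/s


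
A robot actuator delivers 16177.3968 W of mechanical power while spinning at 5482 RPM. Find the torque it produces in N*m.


omega = 5482 * 2*pi/60 = 574.073698 rad/s
tau = P / omega = 16177.3968 / 574.073698 = 28.1800

28.1800 N*m


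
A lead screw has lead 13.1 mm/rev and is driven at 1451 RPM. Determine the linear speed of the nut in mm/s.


v = lead * (RPM/60) = 13.1*1451/60 = 316.8017

316.8017 mm/s


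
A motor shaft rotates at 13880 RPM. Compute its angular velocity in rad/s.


omega = 13880 * 2*pi/60 = 1453.5102

1453.5102 rad/s


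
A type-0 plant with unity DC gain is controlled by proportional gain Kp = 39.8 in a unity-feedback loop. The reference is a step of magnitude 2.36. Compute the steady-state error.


e_ss = R/(1 + Kp) = 2.36/(1 + 39.8) = 2.36/40.8000 = 0.0578

0.0578


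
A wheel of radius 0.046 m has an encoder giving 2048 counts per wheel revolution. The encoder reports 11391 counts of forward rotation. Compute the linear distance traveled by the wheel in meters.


revs = 11391/2048 = 5.562012
d = revs * 2*pi*r = 5.562012 * 2*pi*0.046 = 1.6076

1.6076 m


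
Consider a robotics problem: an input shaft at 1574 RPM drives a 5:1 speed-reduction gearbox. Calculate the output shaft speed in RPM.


omega_out = omega_in / N = 1574 / 5 = 314.8000

314.8000 RPM


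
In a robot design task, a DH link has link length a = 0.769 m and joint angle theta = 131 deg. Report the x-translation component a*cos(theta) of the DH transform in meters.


a*cos(theta) = 0.769*cos(131 deg) = -0.5045

-0.5045 m
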